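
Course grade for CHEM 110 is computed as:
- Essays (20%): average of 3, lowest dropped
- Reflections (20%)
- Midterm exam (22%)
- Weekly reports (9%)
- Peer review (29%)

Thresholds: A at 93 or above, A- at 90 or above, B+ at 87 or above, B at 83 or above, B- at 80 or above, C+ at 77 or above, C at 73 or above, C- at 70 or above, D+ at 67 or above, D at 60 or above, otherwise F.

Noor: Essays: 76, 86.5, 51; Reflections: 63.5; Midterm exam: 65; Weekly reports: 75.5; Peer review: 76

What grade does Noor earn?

C-

Essays: drop 51 → average of remaining 2 = 162.5/2 = 81.25
Weighted total:
  Essays 81.25 × 0.2 = 16.25
  Reflections 63.5 × 0.2 = 12.7
  Midterm exam 65 × 0.22 = 14.3
  Weekly reports 75.5 × 0.09 = 6.795
  Peer review 76 × 0.29 = 22.04
Sum = 72.085
72.085 is ≥ 70 and < 73 → C-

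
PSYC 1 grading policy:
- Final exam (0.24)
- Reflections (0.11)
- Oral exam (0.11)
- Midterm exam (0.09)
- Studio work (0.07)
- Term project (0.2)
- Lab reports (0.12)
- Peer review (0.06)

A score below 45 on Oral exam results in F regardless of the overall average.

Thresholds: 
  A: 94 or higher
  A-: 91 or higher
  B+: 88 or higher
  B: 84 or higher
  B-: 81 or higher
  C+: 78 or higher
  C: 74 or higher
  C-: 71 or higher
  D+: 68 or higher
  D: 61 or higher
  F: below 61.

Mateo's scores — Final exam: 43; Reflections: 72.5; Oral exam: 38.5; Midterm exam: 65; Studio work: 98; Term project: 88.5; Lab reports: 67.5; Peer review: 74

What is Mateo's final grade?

F

Oral exam score 38.5 < 45: minimum not met.
Weighted total:
  Final exam 43 × 0.24 = 10.32
  Reflections 72.5 × 0.11 = 7.975
  Oral exam 38.5 × 0.11 = 4.235
  Midterm exam 65 × 0.09 = 5.85
  Studio work 98 × 0.07 = 6.86
  Term project 88.5 × 0.2 = 17.7
  Lab reports 67.5 × 0.12 = 8.1
  Peer review 74 × 0.06 = 4.44
Sum = 65.48
Because the Oral exam minimum was not met, the result is F.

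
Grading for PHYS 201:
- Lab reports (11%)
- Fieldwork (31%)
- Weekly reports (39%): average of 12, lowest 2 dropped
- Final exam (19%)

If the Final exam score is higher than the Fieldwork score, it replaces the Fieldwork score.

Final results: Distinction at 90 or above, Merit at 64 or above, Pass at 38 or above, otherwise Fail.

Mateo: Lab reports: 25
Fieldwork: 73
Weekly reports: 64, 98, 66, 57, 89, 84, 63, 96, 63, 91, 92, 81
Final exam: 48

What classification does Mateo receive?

Merit

Weekly reports: drop 57, 63 → average of remaining 10 = 824/10 = 82.4
Final exam (48) ≤ Fieldwork (73), so Fieldwork stays at 73.
Weighted total:
  Lab reports 25 × 0.11 = 2.75
  Fieldwork 73 × 0.31 = 22.63
  Weekly reports 82.4 × 0.39 = 32.136
  Final exam 48 × 0.19 = 9.12
Sum = 66.636
66.636 is ≥ 64 and < 90 → Merit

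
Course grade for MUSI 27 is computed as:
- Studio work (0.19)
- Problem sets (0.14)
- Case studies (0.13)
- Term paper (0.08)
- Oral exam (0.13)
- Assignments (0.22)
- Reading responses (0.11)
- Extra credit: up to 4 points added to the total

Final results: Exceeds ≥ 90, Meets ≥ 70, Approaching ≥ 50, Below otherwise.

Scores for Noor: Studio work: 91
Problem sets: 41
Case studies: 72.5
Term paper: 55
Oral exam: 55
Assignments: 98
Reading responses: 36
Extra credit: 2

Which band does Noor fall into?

Meets

Weighted total:
  Studio work 91 × 0.19 = 17.29
  Problem sets 41 × 0.14 = 5.74
  Case studies 72.5 × 0.13 = 9.425
  Term paper 55 × 0.08 = 4.4
  Oral exam 55 × 0.13 = 7.15
  Assignments 98 × 0.22 = 21.56
  Reading responses 36 × 0.11 = 3.96
Sum = 69.525
Extra credit: 69.525 + 2 = 71.525
71.525 is ≥ 70 and < 90 → Meets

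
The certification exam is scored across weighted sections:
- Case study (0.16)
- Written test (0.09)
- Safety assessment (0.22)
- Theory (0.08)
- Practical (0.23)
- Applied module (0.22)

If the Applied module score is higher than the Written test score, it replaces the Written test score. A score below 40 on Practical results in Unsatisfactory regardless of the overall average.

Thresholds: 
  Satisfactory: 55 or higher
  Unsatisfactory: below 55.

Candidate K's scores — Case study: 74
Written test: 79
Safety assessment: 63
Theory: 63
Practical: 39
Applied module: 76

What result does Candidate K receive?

Unsatisfactory

Applied module (76) ≤ Written test (79), so Written test stays at 79.
Practical score 39 < 40: minimum not met.
Weighted total:
  Case study 74 × 0.16 = 11.84
  Written test 79 × 0.09 = 7.11
  Safety assessment 63 × 0.22 = 13.86
  Theory 63 × 0.08 = 5.04
  Practical 39 × 0.23 = 8.97
  Applied module 76 × 0.22 = 16.72
Sum = 63.54
Because the Practical minimum was not met, the result is Unsatisfactory.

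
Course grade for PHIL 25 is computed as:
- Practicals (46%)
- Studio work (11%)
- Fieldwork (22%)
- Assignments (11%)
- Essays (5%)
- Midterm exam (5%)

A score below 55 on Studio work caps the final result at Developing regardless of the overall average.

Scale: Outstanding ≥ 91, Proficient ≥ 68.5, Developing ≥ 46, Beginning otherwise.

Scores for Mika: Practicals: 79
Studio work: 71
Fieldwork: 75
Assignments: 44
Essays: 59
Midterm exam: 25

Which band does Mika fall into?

Studio work score 71 ≥ 55: minimum met.
Weighted total:
  Practicals 79 × 0.46 = 36.34
  Studio work 71 × 0.11 = 7.81
  Fieldwork 75 × 0.22 = 16.5
  Assignments 44 × 0.11 = 4.84
  Essays 59 × 0.05 = 2.95
  Midterm exam 25 × 0.05 = 1.25
Sum = 69.69
69.69 is ≥ 68.5 and < 91 → Proficient

Proficient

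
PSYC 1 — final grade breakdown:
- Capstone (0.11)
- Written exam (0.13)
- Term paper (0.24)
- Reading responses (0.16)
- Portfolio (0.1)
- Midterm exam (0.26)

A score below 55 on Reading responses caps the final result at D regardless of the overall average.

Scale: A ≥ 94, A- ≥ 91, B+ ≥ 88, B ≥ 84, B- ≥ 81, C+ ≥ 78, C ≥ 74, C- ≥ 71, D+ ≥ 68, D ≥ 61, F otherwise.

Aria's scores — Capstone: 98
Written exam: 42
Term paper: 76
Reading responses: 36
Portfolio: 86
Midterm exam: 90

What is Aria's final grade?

Reading responses score 36 < 55: minimum not met.
Weighted total:
  Capstone 98 × 0.11 = 10.78
  Written exam 42 × 0.13 = 5.46
  Term paper 76 × 0.24 = 18.24
  Reading responses 36 × 0.16 = 5.76
  Portfolio 86 × 0.1 = 8.6
  Midterm exam 90 × 0.26 = 23.4
Sum = 72.24
72.24 would be C-; cap at D applies → D.

D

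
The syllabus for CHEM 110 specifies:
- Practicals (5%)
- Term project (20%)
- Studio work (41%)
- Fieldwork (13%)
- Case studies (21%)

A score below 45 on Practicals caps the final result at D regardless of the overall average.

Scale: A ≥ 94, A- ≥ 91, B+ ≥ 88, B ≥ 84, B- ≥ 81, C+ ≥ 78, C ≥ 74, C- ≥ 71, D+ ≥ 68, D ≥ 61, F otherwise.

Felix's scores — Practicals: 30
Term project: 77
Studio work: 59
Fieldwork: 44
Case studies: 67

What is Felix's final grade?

Practicals score 30 < 45: minimum not met.
Weighted total:
  Practicals 30 × 0.05 = 1.5
  Term project 77 × 0.2 = 15.4
  Studio work 59 × 0.41 = 24.19
  Fieldwork 44 × 0.13 = 5.72
  Case studies 67 × 0.21 = 14.07
Sum = 60.88
60.88 would be F; cap at D applies → F.

F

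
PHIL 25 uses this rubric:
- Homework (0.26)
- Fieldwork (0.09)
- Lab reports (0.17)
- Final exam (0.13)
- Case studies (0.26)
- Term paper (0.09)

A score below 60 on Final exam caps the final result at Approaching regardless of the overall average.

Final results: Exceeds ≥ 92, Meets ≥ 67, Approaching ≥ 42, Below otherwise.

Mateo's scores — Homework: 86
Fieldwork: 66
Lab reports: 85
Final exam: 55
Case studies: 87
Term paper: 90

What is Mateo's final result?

Approaching

Final exam score 55 < 60: minimum not met.
Weighted total:
  Homework 86 × 0.26 = 22.36
  Fieldwork 66 × 0.09 = 5.94
  Lab reports 85 × 0.17 = 14.45
  Final exam 55 × 0.13 = 7.15
  Case studies 87 × 0.26 = 22.62
  Term paper 90 × 0.09 = 8.1
Sum = 80.62
80.62 would be Meets; cap at Approaching applies → Approaching.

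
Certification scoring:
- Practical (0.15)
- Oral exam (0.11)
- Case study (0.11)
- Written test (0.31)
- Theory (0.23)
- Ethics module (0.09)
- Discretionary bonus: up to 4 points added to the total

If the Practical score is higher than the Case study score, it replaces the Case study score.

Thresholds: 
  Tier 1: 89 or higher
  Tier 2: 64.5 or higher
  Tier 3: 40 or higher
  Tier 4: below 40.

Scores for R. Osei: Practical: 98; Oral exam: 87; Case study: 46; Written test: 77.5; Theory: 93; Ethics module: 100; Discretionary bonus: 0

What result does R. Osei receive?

Tier 1

Practical (98) > Case study (46), so Case study counts as 98.
Weighted total:
  Practical 98 × 0.15 = 14.7
  Oral exam 87 × 0.11 = 9.57
  Case study 98 × 0.11 = 10.78
  Written test 77.5 × 0.31 = 24.025
  Theory 93 × 0.23 = 21.39
  Ethics module 100 × 0.09 = 9
Sum = 89.465
Discretionary bonus: 89.465 + 0 = 89.465
89.465 ≥ 89 → Tier 1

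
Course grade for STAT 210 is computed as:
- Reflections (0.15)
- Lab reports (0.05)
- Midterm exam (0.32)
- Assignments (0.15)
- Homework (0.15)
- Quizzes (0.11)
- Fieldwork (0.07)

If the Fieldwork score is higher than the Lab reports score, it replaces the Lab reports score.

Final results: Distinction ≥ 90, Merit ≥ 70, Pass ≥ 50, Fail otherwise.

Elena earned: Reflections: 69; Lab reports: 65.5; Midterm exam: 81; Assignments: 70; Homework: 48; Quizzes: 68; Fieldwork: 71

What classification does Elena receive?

Fieldwork (71) > Lab reports (65.5), so Lab reports counts as 71.
Weighted total:
  Reflections 69 × 0.15 = 10.35
  Lab reports 71 × 0.05 = 3.55
  Midterm exam 81 × 0.32 = 25.92
  Assignments 70 × 0.15 = 10.5
  Homework 48 × 0.15 = 7.2
  Quizzes 68 × 0.11 = 7.48
  Fieldwork 71 × 0.07 = 4.97
Sum = 69.97
69.97 is ≥ 50 and < 70 → Pass

Pass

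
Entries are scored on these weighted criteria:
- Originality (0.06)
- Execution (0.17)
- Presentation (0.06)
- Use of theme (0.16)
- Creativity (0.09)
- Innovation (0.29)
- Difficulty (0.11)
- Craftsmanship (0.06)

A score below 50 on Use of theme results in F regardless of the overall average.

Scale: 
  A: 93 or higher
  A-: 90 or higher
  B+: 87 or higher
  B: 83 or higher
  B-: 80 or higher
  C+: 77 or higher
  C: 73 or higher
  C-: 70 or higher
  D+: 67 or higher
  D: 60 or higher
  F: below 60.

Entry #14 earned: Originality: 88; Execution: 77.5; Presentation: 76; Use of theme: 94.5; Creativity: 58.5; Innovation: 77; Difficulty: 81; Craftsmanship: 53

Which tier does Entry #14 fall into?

Use of theme score 94.5 ≥ 50: minimum met.
Weighted total:
  Originality 88 × 0.06 = 5.28
  Execution 77.5 × 0.17 = 13.175
  Presentation 76 × 0.06 = 4.56
  Use of theme 94.5 × 0.16 = 15.12
  Creativity 58.5 × 0.09 = 5.265
  Innovation 77 × 0.29 = 22.33
  Difficulty 81 × 0.11 = 8.91
  Craftsmanship 53 × 0.06 = 3.18
Sum = 77.82
77.82 is ≥ 77 and < 80 → C+

C+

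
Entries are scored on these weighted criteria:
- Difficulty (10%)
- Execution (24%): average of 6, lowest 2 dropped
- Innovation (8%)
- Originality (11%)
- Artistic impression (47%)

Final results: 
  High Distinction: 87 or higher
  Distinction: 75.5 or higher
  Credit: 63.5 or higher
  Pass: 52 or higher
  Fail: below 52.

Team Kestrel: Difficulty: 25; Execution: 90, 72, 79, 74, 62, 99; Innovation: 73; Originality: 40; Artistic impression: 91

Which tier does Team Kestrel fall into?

Execution: drop 62, 72 → average of remaining 4 = 342/4 = 85.5
Weighted total:
  Difficulty 25 × 0.1 = 2.5
  Execution 85.5 × 0.24 = 20.52
  Innovation 73 × 0.08 = 5.84
  Originality 40 × 0.11 = 4.4
  Artistic impression 91 × 0.47 = 42.77
Sum = 76.03
76.03 is ≥ 75.5 and < 87 → Distinction

Distinction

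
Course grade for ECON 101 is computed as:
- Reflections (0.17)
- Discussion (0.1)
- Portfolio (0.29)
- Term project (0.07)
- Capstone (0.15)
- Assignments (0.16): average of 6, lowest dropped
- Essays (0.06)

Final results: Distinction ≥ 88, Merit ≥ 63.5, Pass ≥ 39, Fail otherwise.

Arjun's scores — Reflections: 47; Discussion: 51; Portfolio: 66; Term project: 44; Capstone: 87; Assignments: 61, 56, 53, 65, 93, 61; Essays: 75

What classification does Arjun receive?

Merit

Assignments: drop 53 → average of remaining 5 = 336/5 = 67.2
Weighted total:
  Reflections 47 × 0.17 = 7.99
  Discussion 51 × 0.1 = 5.1
  Portfolio 66 × 0.29 = 19.14
  Term project 44 × 0.07 = 3.08
  Capstone 87 × 0.15 = 13.05
  Assignments 67.2 × 0.16 = 10.752
  Essays 75 × 0.06 = 4.5
Sum = 63.612
63.612 is ≥ 63.5 and < 88 → Merit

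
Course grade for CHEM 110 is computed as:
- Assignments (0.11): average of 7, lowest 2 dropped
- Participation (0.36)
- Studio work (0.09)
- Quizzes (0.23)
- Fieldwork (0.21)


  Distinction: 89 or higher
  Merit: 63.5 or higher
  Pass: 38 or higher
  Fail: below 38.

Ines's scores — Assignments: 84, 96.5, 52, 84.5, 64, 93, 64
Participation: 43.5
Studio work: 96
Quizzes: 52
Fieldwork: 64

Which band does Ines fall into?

Pass

Assignments: drop 52, 64 → average of remaining 5 = 422/5 = 84.4
Weighted total:
  Assignments 84.4 × 0.11 = 9.284
  Participation 43.5 × 0.36 = 15.66
  Studio work 96 × 0.09 = 8.64
  Quizzes 52 × 0.23 = 11.96
  Fieldwork 64 × 0.21 = 13.44
Sum = 58.984
58.984 is ≥ 38 and < 63.5 → Pass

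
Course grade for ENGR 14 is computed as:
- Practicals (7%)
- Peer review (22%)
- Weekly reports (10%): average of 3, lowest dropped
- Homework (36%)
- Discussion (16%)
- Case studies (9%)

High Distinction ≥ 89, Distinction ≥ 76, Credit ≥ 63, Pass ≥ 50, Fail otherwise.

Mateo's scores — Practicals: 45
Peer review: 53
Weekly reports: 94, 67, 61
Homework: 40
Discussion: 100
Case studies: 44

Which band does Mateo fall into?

Pass

Weekly reports: drop 61 → average of remaining 2 = 161/2 = 80.5
Weighted total:
  Practicals 45 × 0.07 = 3.15
  Peer review 53 × 0.22 = 11.66
  Weekly reports 80.5 × 0.1 = 8.05
  Homework 40 × 0.36 = 14.4
  Discussion 100 × 0.16 = 16
  Case studies 44 × 0.09 = 3.96
Sum = 57.22
57.22 is ≥ 50 and < 63 → Pass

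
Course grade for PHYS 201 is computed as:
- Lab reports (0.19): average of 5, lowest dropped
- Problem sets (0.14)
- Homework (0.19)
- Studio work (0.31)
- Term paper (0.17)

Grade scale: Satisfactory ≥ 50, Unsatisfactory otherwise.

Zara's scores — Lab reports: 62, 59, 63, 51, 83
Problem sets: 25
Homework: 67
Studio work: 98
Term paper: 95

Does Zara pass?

Lab reports: drop 51 → average of remaining 4 = 267/4 = 66.75
Weighted total:
  Lab reports 66.75 × 0.19 = 12.6825
  Problem sets 25 × 0.14 = 3.5
  Homework 67 × 0.19 = 12.73
  Studio work 98 × 0.31 = 30.38
  Term paper 95 × 0.17 = 16.15
Sum = 75.4425
75.4425 ≥ 50 → Satisfactory

Satisfactory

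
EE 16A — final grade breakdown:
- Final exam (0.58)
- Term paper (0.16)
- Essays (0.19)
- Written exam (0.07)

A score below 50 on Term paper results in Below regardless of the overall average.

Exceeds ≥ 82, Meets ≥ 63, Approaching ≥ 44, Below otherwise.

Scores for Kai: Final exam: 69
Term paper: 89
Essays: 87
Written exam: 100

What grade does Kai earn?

Meets

Term paper score 89 ≥ 50: minimum met.
Weighted total:
  Final exam 69 × 0.58 = 40.02
  Term paper 89 × 0.16 = 14.24
  Essays 87 × 0.19 = 16.53
  Written exam 100 × 0.07 = 7
Sum = 77.79
77.79 is ≥ 63 and < 82 → Meets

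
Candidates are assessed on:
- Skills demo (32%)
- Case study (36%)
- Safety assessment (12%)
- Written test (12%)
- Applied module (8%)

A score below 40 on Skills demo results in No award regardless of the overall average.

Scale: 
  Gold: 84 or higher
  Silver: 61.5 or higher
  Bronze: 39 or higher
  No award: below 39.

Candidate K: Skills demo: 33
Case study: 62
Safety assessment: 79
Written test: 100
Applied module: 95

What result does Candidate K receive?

No award

Skills demo score 33 < 40: minimum not met.
Weighted total:
  Skills demo 33 × 0.32 = 10.56
  Case study 62 × 0.36 = 22.32
  Safety assessment 79 × 0.12 = 9.48
  Written test 100 × 0.12 = 12
  Applied module 95 × 0.08 = 7.6
Sum = 61.96
Because the Skills demo minimum was not met, the result is No award.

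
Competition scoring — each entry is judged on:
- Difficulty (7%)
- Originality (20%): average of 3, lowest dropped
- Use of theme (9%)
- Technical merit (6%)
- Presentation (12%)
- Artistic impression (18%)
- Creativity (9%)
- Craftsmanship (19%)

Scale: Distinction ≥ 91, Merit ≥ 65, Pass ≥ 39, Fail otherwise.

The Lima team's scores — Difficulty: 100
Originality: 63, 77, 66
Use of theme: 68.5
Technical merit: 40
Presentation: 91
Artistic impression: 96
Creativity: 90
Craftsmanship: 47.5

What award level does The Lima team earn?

Merit

Originality: drop 63 → average of remaining 2 = 143/2 = 71.5
Weighted total:
  Difficulty 100 × 0.07 = 7
  Originality 71.5 × 0.2 = 14.3
  Use of theme 68.5 × 0.09 = 6.165
  Technical merit 40 × 0.06 = 2.4
  Presentation 91 × 0.12 = 10.92
  Artistic impression 96 × 0.18 = 17.28
  Creativity 90 × 0.09 = 8.1
  Craftsmanship 47.5 × 0.19 = 9.025
Sum = 75.19
75.19 is ≥ 65 and < 91 → Merit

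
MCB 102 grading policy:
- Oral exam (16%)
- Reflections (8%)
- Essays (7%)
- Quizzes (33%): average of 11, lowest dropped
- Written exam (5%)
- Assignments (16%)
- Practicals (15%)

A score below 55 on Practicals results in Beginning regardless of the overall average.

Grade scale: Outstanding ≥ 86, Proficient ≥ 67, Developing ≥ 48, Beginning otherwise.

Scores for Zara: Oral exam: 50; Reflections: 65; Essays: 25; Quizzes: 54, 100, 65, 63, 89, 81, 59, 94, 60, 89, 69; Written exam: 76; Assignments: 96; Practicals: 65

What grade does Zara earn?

Proficient

Quizzes: drop 54 → average of remaining 10 = 769/10 = 76.9
Practicals score 65 ≥ 55: minimum met.
Weighted total:
  Oral exam 50 × 0.16 = 8
  Reflections 65 × 0.08 = 5.2
  Essays 25 × 0.07 = 1.75
  Quizzes 76.9 × 0.33 = 25.377
  Written exam 76 × 0.05 = 3.8
  Assignments 96 × 0.16 = 15.36
  Practicals 65 × 0.15 = 9.75
Sum = 69.237
69.237 is ≥ 67 and < 86 → Proficient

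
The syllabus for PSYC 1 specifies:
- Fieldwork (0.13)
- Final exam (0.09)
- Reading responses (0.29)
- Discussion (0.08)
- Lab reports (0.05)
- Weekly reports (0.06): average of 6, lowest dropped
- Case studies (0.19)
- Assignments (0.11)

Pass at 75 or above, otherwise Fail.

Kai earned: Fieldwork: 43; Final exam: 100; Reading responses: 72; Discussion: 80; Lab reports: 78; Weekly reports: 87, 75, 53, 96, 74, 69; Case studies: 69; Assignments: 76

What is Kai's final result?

Weekly reports: drop 53 → average of remaining 5 = 401/5 = 80.2
Weighted total:
  Fieldwork 43 × 0.13 = 5.59
  Final exam 100 × 0.09 = 9
  Reading responses 72 × 0.29 = 20.88
  Discussion 80 × 0.08 = 6.4
  Lab reports 78 × 0.05 = 3.9
  Weekly reports 80.2 × 0.06 = 4.812
  Case studies 69 × 0.19 = 13.11
  Assignments 76 × 0.11 = 8.36
Sum = 72.052
72.052 < 75 → Fail

Fail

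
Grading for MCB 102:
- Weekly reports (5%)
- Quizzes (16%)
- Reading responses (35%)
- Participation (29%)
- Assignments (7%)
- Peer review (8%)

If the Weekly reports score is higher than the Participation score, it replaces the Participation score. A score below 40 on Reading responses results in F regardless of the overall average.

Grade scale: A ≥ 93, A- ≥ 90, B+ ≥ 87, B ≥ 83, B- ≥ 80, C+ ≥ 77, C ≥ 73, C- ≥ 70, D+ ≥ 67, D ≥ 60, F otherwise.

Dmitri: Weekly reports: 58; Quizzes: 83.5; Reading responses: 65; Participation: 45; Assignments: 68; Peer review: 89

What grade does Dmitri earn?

Weekly reports (58) > Participation (45), so Participation counts as 58.
Reading responses score 65 ≥ 40: minimum met.
Weighted total:
  Weekly reports 58 × 0.05 = 2.9
  Quizzes 83.5 × 0.16 = 13.36
  Reading responses 65 × 0.35 = 22.75
  Participation 58 × 0.29 = 16.82
  Assignments 68 × 0.07 = 4.76
  Peer review 89 × 0.08 = 7.12
Sum = 67.71
67.71 is ≥ 67 and < 70 → D+

D+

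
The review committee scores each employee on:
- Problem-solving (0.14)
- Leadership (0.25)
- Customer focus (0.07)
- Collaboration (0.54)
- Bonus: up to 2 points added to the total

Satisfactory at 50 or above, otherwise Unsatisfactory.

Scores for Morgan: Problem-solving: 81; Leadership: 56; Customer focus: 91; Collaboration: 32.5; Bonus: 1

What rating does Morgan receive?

Satisfactory

Weighted total:
  Problem-solving 81 × 0.14 = 11.34
  Leadership 56 × 0.25 = 14
  Customer focus 91 × 0.07 = 6.37
  Collaboration 32.5 × 0.54 = 17.55
Sum = 49.26
Bonus: 49.26 + 1 = 50.26
50.26 ≥ 50 → Satisfactory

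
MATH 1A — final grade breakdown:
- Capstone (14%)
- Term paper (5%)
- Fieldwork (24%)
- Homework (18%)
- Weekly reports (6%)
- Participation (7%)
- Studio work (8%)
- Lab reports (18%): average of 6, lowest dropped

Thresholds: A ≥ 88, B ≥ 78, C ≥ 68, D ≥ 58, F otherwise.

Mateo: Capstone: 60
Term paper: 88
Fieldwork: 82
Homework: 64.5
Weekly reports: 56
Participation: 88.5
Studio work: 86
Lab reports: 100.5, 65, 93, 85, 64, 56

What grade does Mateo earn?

Lab reports: drop 56 → average of remaining 5 = 407.5/5 = 81.5
Weighted total:
  Capstone 60 × 0.14 = 8.4
  Term paper 88 × 0.05 = 4.4
  Fieldwork 82 × 0.24 = 19.68
  Homework 64.5 × 0.18 = 11.61
  Weekly reports 56 × 0.06 = 3.36
  Participation 88.5 × 0.07 = 6.195
  Studio work 86 × 0.08 = 6.88
  Lab reports 81.5 × 0.18 = 14.67
Sum = 75.195
75.195 is ≥ 68 and < 78 → C

C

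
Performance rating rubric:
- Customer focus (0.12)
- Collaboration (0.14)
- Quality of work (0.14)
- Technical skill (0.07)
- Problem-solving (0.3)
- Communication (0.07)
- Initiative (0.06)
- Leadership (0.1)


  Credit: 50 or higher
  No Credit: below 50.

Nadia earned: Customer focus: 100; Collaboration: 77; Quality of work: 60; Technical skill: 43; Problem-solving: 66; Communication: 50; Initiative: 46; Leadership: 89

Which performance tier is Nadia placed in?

Weighted total:
  Customer focus 100 × 0.12 = 12
  Collaboration 77 × 0.14 = 10.78
  Quality of work 60 × 0.14 = 8.4
  Technical skill 43 × 0.07 = 3.01
  Problem-solving 66 × 0.3 = 19.8
  Communication 50 × 0.07 = 3.5
  Initiative 46 × 0.06 = 2.76
  Leadership 89 × 0.1 = 8.9
Sum = 69.15
69.15 ≥ 50 → Credit

Credit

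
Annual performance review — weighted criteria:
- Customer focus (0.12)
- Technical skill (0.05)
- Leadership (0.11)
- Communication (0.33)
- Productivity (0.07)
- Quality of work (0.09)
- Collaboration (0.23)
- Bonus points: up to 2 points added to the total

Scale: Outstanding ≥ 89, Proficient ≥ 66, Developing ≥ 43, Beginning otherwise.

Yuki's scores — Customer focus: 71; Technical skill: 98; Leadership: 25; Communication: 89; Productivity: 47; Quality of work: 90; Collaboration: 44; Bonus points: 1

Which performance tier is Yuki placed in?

Proficient

Weighted total:
  Customer focus 71 × 0.12 = 8.52
  Technical skill 98 × 0.05 = 4.9
  Leadership 25 × 0.11 = 2.75
  Communication 89 × 0.33 = 29.37
  Productivity 47 × 0.07 = 3.29
  Quality of work 90 × 0.09 = 8.1
  Collaboration 44 × 0.23 = 10.12
Sum = 67.05
Bonus points: 67.05 + 1 = 68.05
68.05 is ≥ 66 and < 89 → Proficient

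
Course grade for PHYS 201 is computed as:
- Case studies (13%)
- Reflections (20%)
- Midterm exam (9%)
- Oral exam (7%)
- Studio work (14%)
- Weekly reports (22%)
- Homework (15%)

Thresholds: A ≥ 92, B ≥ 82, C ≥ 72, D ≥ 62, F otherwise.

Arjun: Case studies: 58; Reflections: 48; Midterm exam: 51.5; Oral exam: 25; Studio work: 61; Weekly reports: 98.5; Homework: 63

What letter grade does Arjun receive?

D

Weighted total:
  Case studies 58 × 0.13 = 7.54
  Reflections 48 × 0.2 = 9.6
  Midterm exam 51.5 × 0.09 = 4.635
  Oral exam 25 × 0.07 = 1.75
  Studio work 61 × 0.14 = 8.54
  Weekly reports 98.5 × 0.22 = 21.67
  Homework 63 × 0.15 = 9.45
Sum = 63.185
63.185 is ≥ 62 and < 72 → D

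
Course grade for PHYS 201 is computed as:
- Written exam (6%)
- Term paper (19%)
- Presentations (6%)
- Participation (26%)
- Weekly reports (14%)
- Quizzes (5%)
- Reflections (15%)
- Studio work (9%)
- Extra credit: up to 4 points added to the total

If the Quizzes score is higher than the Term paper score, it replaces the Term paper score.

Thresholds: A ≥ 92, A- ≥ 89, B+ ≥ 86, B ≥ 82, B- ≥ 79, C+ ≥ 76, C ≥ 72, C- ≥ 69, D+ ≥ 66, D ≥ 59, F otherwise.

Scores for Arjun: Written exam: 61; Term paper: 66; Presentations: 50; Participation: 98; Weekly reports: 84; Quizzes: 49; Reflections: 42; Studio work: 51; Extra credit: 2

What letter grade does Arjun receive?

C-

Quizzes (49) ≤ Term paper (66), so Term paper stays at 66.
Weighted total:
  Written exam 61 × 0.06 = 3.66
  Term paper 66 × 0.19 = 12.54
  Presentations 50 × 0.06 = 3
  Participation 98 × 0.26 = 25.48
  Weekly reports 84 × 0.14 = 11.76
  Quizzes 49 × 0.05 = 2.45
  Reflections 42 × 0.15 = 6.3
  Studio work 51 × 0.09 = 4.59
Sum = 69.78
Extra credit: 69.78 + 2 = 71.78
71.78 is ≥ 69 and < 72 → C-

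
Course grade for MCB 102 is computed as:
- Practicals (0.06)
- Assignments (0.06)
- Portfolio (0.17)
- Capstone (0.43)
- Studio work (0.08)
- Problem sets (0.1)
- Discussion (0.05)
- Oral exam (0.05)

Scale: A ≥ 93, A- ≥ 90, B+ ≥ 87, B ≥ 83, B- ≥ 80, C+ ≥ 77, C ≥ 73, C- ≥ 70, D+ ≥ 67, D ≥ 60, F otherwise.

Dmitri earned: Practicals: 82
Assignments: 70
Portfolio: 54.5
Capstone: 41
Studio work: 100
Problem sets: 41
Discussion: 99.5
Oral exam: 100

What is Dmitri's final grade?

F

Weighted total:
  Practicals 82 × 0.06 = 4.92
  Assignments 70 × 0.06 = 4.2
  Portfolio 54.5 × 0.17 = 9.265
  Capstone 41 × 0.43 = 17.63
  Studio work 100 × 0.08 = 8
  Problem sets 41 × 0.1 = 4.1
  Discussion 99.5 × 0.05 = 4.975
  Oral exam 100 × 0.05 = 5
Sum = 58.09
58.09 < 60 → F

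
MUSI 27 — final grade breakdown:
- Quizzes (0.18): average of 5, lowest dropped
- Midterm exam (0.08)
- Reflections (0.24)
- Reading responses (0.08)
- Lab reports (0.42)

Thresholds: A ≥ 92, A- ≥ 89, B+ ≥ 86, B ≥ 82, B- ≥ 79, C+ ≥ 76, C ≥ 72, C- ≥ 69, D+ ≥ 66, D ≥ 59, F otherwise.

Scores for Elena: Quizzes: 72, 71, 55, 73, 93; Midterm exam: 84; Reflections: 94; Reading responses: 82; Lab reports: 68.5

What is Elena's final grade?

Quizzes: drop 55 → average of remaining 4 = 309/4 = 77.25
Weighted total:
  Quizzes 77.25 × 0.18 = 13.905
  Midterm exam 84 × 0.08 = 6.72
  Reflections 94 × 0.24 = 22.56
  Reading responses 82 × 0.08 = 6.56
  Lab reports 68.5 × 0.42 = 28.77
Sum = 78.515
78.515 is ≥ 76 and < 79 → C+

C+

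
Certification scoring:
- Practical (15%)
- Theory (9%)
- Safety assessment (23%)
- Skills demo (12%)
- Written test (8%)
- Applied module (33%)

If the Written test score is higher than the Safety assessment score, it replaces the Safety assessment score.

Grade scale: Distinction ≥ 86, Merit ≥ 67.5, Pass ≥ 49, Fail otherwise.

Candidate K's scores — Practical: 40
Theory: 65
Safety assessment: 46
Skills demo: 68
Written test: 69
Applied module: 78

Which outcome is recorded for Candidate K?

Pass

Written test (69) > Safety assessment (46), so Safety assessment counts as 69.
Weighted total:
  Practical 40 × 0.15 = 6
  Theory 65 × 0.09 = 5.85
  Safety assessment 69 × 0.23 = 15.87
  Skills demo 68 × 0.12 = 8.16
  Written test 69 × 0.08 = 5.52
  Applied module 78 × 0.33 = 25.74
Sum = 67.14
67.14 is ≥ 49 and < 67.5 → Pass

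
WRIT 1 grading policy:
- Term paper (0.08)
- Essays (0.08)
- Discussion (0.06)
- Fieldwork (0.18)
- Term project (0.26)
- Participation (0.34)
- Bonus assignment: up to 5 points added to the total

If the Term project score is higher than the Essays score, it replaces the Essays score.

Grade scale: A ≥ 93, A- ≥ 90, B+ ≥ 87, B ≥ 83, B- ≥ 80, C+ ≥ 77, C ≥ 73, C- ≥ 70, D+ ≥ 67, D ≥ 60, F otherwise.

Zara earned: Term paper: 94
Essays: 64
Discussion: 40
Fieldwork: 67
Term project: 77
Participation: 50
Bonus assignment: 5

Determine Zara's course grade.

C-

Term project (77) > Essays (64), so Essays counts as 77.
Weighted total:
  Term paper 94 × 0.08 = 7.52
  Essays 77 × 0.08 = 6.16
  Discussion 40 × 0.06 = 2.4
  Fieldwork 67 × 0.18 = 12.06
  Term project 77 × 0.26 = 20.02
  Participation 50 × 0.34 = 17
Sum = 65.16
Bonus assignment: 65.16 + 5 = 70.16
70.16 is ≥ 70 and < 73 → C-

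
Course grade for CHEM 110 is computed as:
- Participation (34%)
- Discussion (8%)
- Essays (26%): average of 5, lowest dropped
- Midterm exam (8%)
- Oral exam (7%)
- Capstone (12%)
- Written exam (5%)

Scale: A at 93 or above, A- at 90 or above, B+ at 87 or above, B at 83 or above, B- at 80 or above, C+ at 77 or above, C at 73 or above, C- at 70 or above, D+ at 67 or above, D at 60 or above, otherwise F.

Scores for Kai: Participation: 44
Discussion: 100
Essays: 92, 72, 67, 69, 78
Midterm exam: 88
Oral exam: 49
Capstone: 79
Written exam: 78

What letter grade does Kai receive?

D+

Essays: drop 67 → average of remaining 4 = 311/4 = 77.75
Weighted total:
  Participation 44 × 0.34 = 14.96
  Discussion 100 × 0.08 = 8
  Essays 77.75 × 0.26 = 20.215
  Midterm exam 88 × 0.08 = 7.04
  Oral exam 49 × 0.07 = 3.43
  Capstone 79 × 0.12 = 9.48
  Written exam 78 × 0.05 = 3.9
Sum = 67.025
67.025 is ≥ 67 and < 70 → D+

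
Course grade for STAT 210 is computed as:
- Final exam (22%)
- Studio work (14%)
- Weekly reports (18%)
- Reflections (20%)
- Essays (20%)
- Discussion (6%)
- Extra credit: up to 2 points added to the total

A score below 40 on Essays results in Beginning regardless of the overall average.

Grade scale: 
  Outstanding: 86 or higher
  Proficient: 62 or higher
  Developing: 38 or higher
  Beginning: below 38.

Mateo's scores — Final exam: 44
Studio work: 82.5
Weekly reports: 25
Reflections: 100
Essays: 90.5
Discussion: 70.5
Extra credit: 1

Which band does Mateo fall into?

Proficient

Essays score 90.5 ≥ 40: minimum met.
Weighted total:
  Final exam 44 × 0.22 = 9.68
  Studio work 82.5 × 0.14 = 11.55
  Weekly reports 25 × 0.18 = 4.5
  Reflections 100 × 0.2 = 20
  Essays 90.5 × 0.2 = 18.1
  Discussion 70.5 × 0.06 = 4.23
Sum = 68.06
Extra credit: 68.06 + 1 = 69.06
69.06 is ≥ 62 and < 86 → Proficient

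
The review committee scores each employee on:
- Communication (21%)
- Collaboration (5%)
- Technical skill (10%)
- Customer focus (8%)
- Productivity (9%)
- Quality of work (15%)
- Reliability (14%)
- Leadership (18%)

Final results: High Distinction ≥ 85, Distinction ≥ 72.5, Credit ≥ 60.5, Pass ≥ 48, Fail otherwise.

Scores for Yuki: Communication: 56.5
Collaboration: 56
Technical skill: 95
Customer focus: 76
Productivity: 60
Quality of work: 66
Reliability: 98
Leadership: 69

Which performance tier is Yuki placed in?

Credit

Weighted total:
  Communication 56.5 × 0.21 = 11.865
  Collaboration 56 × 0.05 = 2.8
  Technical skill 95 × 0.1 = 9.5
  Customer focus 76 × 0.08 = 6.08
  Productivity 60 × 0.09 = 5.4
  Quality of work 66 × 0.15 = 9.9
  Reliability 98 × 0.14 = 13.72
  Leadership 69 × 0.18 = 12.42
Sum = 71.685
71.685 is ≥ 60.5 and < 72.5 → Credit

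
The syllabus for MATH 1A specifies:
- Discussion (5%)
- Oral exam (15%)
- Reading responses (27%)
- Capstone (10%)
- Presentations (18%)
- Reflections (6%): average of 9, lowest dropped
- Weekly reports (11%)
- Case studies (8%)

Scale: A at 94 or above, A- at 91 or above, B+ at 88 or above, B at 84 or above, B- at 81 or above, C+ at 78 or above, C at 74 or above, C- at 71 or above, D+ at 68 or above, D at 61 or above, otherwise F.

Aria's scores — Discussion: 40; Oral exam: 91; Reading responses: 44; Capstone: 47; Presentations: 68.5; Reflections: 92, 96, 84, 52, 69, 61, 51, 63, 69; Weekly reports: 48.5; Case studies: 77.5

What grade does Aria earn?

Reflections: drop 51 → average of remaining 8 = 586/8 = 73.25
Weighted total:
  Discussion 40 × 0.05 = 2
  Oral exam 91 × 0.15 = 13.65
  Reading responses 44 × 0.27 = 11.88
  Capstone 47 × 0.1 = 4.7
  Presentations 68.5 × 0.18 = 12.33
  Reflections 73.25 × 0.06 = 4.395
  Weekly reports 48.5 × 0.11 = 5.335
  Case studies 77.5 × 0.08 = 6.2
Sum = 60.49
60.49 < 61 → F

F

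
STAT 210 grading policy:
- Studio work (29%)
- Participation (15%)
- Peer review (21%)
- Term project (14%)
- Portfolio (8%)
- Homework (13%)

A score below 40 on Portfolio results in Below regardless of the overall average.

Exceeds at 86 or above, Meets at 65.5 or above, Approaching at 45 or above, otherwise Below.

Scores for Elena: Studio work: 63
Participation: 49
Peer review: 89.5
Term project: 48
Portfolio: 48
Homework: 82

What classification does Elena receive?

Portfolio score 48 ≥ 40: minimum met.
Weighted total:
  Studio work 63 × 0.29 = 18.27
  Participation 49 × 0.15 = 7.35
  Peer review 89.5 × 0.21 = 18.795
  Term project 48 × 0.14 = 6.72
  Portfolio 48 × 0.08 = 3.84
  Homework 82 × 0.13 = 10.66
Sum = 65.635
65.635 is ≥ 65.5 and < 86 → Meets

Meets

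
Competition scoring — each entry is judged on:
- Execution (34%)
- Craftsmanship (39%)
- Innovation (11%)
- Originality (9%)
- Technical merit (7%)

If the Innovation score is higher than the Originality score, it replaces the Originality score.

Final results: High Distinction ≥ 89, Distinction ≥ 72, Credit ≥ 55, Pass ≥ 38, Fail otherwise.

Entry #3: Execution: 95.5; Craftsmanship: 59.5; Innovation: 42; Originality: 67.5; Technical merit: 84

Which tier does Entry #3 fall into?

Innovation (42) ≤ Originality (67.5), so Originality stays at 67.5.
Weighted total:
  Execution 95.5 × 0.34 = 32.47
  Craftsmanship 59.5 × 0.39 = 23.205
  Innovation 42 × 0.11 = 4.62
  Originality 67.5 × 0.09 = 6.075
  Technical merit 84 × 0.07 = 5.88
Sum = 72.25
72.25 is ≥ 72 and < 89 → Distinction

Distinction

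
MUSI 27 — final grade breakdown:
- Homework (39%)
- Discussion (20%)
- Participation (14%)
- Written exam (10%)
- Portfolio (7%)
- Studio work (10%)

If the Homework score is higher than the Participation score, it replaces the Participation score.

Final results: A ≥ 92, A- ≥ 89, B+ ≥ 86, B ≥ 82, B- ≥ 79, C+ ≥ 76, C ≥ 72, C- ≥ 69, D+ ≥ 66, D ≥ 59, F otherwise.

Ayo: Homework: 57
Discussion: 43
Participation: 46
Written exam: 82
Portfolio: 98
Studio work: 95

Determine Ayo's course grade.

D

Homework (57) > Participation (46), so Participation counts as 57.
Weighted total:
  Homework 57 × 0.39 = 22.23
  Discussion 43 × 0.2 = 8.6
  Participation 57 × 0.14 = 7.98
  Written exam 82 × 0.1 = 8.2
  Portfolio 98 × 0.07 = 6.86
  Studio work 95 × 0.1 = 9.5
Sum = 63.37
63.37 is ≥ 59 and < 66 → D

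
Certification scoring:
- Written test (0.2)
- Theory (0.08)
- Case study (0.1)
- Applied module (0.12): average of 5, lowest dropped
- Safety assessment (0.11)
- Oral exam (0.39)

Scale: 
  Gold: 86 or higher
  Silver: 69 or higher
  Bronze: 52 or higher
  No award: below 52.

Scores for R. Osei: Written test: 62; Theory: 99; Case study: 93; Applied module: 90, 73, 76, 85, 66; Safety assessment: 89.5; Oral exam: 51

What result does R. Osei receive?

Silver

Applied module: drop 66 → average of remaining 4 = 324/4 = 81
Weighted total:
  Written test 62 × 0.2 = 12.4
  Theory 99 × 0.08 = 7.92
  Case study 93 × 0.1 = 9.3
  Applied module 81 × 0.12 = 9.72
  Safety assessment 89.5 × 0.11 = 9.845
  Oral exam 51 × 0.39 = 19.89
Sum = 69.075
69.075 is ≥ 69 and < 86 → Silver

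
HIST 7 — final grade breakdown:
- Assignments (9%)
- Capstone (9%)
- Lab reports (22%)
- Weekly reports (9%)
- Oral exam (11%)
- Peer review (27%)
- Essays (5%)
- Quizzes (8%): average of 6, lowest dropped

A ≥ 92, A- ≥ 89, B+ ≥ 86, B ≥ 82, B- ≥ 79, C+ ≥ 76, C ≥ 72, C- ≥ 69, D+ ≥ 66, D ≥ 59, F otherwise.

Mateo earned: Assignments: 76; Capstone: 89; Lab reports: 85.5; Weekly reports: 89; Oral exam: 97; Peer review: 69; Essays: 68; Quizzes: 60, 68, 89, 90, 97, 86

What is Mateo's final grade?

B-

Quizzes: drop 60 → average of remaining 5 = 430/5 = 86
Weighted total:
  Assignments 76 × 0.09 = 6.84
  Capstone 89 × 0.09 = 8.01
  Lab reports 85.5 × 0.22 = 18.81
  Weekly reports 89 × 0.09 = 8.01
  Oral exam 97 × 0.11 = 10.67
  Peer review 69 × 0.27 = 18.63
  Essays 68 × 0.05 = 3.4
  Quizzes 86 × 0.08 = 6.88
Sum = 81.25
81.25 is ≥ 79 and < 82 → B-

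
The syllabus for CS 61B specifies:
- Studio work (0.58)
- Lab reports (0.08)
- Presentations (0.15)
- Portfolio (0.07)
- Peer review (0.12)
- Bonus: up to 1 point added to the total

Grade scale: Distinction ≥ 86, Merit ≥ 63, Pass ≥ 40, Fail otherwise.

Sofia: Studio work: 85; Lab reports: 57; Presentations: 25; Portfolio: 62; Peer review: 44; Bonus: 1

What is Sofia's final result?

Weighted total:
  Studio work 85 × 0.58 = 49.3
  Lab reports 57 × 0.08 = 4.56
  Presentations 25 × 0.15 = 3.75
  Portfolio 62 × 0.07 = 4.34
  Peer review 44 × 0.12 = 5.28
Sum = 67.23
Bonus: 67.23 + 1 = 68.23
68.23 is ≥ 63 and < 86 → Merit

Merit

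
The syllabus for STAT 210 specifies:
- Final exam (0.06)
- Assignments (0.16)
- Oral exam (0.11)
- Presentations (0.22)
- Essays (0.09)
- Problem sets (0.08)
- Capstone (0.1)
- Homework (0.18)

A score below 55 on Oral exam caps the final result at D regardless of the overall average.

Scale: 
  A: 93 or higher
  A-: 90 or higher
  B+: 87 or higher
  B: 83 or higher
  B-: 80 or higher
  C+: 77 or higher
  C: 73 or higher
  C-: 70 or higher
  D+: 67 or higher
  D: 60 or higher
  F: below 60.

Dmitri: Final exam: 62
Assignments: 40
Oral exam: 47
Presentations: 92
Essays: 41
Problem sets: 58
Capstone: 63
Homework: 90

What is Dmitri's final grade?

Oral exam score 47 < 55: minimum not met.
Weighted total:
  Final exam 62 × 0.06 = 3.72
  Assignments 40 × 0.16 = 6.4
  Oral exam 47 × 0.11 = 5.17
  Presentations 92 × 0.22 = 20.24
  Essays 41 × 0.09 = 3.69
  Problem sets 58 × 0.08 = 4.64
  Capstone 63 × 0.1 = 6.3
  Homework 90 × 0.18 = 16.2
Sum = 66.36
66.36 would be D; cap at D applies → D.

D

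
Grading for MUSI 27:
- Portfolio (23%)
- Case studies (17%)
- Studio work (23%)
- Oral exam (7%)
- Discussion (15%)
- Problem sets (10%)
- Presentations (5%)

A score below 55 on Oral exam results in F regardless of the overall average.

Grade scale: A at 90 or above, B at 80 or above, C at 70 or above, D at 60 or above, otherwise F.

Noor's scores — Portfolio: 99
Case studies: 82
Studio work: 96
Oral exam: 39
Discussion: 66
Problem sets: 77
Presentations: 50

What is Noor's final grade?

Oral exam score 39 < 55: minimum not met.
Weighted total:
  Portfolio 99 × 0.23 = 22.77
  Case studies 82 × 0.17 = 13.94
  Studio work 96 × 0.23 = 22.08
  Oral exam 39 × 0.07 = 2.73
  Discussion 66 × 0.15 = 9.9
  Problem sets 77 × 0.1 = 7.7
  Presentations 50 × 0.05 = 2.5
Sum = 81.62
Because the Oral exam minimum was not met, the result is F.

F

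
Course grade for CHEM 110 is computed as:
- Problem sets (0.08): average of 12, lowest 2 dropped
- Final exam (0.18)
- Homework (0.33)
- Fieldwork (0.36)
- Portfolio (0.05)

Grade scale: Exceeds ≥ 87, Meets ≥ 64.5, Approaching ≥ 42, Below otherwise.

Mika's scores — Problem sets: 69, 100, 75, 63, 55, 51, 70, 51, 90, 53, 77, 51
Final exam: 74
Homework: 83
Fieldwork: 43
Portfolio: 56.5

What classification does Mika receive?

Problem sets: drop 51, 51 → average of remaining 10 = 703/10 = 70.3
Weighted total:
  Problem sets 70.3 × 0.08 = 5.624
  Final exam 74 × 0.18 = 13.32
  Homework 83 × 0.33 = 27.39
  Fieldwork 43 × 0.36 = 15.48
  Portfolio 56.5 × 0.05 = 2.825
Sum = 64.639
64.639 is ≥ 64.5 and < 87 → Meets

Meets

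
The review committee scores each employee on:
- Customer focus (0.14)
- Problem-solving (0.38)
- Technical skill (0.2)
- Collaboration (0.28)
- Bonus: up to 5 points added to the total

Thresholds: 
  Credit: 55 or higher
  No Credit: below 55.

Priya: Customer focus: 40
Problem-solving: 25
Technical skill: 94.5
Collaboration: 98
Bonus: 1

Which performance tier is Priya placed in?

Credit

Weighted total:
  Customer focus 40 × 0.14 = 5.6
  Problem-solving 25 × 0.38 = 9.5
  Technical skill 94.5 × 0.2 = 18.9
  Collaboration 98 × 0.28 = 27.44
Sum = 61.44
Bonus: 61.44 + 1 = 62.44
62.44 ≥ 55 → Credit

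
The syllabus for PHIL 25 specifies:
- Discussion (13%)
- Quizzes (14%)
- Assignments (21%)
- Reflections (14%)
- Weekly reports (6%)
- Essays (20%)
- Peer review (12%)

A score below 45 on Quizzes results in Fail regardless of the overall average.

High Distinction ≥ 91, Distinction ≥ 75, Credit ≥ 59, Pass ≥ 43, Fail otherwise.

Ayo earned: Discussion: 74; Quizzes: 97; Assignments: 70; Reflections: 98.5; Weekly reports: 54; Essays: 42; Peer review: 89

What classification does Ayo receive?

Credit

Quizzes score 97 ≥ 45: minimum met.
Weighted total:
  Discussion 74 × 0.13 = 9.62
  Quizzes 97 × 0.14 = 13.58
  Assignments 70 × 0.21 = 14.7
  Reflections 98.5 × 0.14 = 13.79
  Weekly reports 54 × 0.06 = 3.24
  Essays 42 × 0.2 = 8.4
  Peer review 89 × 0.12 = 10.68
Sum = 74.01
74.01 is ≥ 59 and < 75 → Credit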